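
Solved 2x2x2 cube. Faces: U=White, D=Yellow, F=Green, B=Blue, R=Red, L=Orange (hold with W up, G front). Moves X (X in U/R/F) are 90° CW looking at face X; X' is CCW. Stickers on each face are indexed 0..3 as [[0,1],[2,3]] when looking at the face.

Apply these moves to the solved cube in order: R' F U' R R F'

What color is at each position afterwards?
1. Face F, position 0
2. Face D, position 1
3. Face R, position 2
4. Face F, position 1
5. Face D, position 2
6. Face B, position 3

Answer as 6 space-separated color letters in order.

Answer: Y G R W Y B

Derivation:
After move 1 (R'): R=RRRR U=WBWB F=GWGW D=YGYG B=YBYB
After move 2 (F): F=GGWW U=WBOO R=WRBR D=RRYG L=OYOG
After move 3 (U'): U=BOWO F=OYWW R=GGBR B=WRYB L=YBOG
After move 4 (R): R=BGRG U=BYWW F=ORWG D=RYYW B=OROB
After move 5 (R): R=RBGG U=BRWG F=OYWW D=ROYO B=WRYB
After move 6 (F'): F=YWOW U=BRRG R=OBRG D=BGYO L=YGOW
Query 1: F[0] = Y
Query 2: D[1] = G
Query 3: R[2] = R
Query 4: F[1] = W
Query 5: D[2] = Y
Query 6: B[3] = B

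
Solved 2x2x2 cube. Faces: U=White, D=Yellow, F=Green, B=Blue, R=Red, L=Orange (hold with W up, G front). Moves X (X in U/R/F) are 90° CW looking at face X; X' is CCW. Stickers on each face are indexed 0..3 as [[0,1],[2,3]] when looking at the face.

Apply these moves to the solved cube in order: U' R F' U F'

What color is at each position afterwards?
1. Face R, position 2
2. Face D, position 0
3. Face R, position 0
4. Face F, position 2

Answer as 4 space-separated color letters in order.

After move 1 (U'): U=WWWW F=OOGG R=GGRR B=RRBB L=BBOO
After move 2 (R): R=RGRG U=WOWG F=OYGY D=YBYR B=WRWB
After move 3 (F'): F=YYOG U=WORR R=BGYG D=BOYR L=BGOW
After move 4 (U): U=RWRO F=BGOG R=WRYG B=BGWB L=YYOW
After move 5 (F'): F=GGBO U=RWWY R=ORBG D=YWYR L=YOOR
Query 1: R[2] = B
Query 2: D[0] = Y
Query 3: R[0] = O
Query 4: F[2] = B

Answer: B Y O B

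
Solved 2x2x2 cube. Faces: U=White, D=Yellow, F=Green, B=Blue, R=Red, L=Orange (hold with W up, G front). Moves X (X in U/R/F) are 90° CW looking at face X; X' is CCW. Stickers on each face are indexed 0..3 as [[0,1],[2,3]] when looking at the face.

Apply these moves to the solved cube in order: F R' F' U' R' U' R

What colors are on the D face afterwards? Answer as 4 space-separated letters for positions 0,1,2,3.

After move 1 (F): F=GGGG U=WWOO R=WRWR D=RRYY L=OYOY
After move 2 (R'): R=RRWW U=WBOB F=GWGO D=RGYG B=YBRB
After move 3 (F'): F=WOGG U=WBRW R=GRRW D=YYYG L=OBOO
After move 4 (U'): U=BWWR F=OBGG R=WORW B=GRRB L=YBOO
After move 5 (R'): R=OWWR U=BRWG F=OWGR D=YBYG B=GRYB
After move 6 (U'): U=RGBW F=YBGR R=OWWR B=OWYB L=GROO
After move 7 (R): R=WORW U=RBBR F=YBGG D=YYYO B=WWGB
Query: D face = YYYO

Answer: Y Y Y O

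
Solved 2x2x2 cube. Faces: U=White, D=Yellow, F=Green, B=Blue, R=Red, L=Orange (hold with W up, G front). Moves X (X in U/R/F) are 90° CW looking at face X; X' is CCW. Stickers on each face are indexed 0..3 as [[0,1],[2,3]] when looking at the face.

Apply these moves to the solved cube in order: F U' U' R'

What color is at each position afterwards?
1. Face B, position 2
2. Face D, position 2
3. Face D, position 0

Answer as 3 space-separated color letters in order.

Answer: R Y R

Derivation:
After move 1 (F): F=GGGG U=WWOO R=WRWR D=RRYY L=OYOY
After move 2 (U'): U=WOWO F=OYGG R=GGWR B=WRBB L=BBOY
After move 3 (U'): U=OOWW F=BBGG R=OYWR B=GGBB L=WROY
After move 4 (R'): R=YROW U=OBWG F=BOGW D=RBYG B=YGRB
Query 1: B[2] = R
Query 2: D[2] = Y
Query 3: D[0] = R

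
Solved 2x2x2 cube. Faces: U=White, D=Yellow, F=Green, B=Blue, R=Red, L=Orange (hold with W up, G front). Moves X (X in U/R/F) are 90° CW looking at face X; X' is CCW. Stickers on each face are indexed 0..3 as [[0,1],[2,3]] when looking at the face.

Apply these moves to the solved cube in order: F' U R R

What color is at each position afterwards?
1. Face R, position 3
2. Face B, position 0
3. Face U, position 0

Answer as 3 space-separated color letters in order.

After move 1 (F'): F=GGGG U=WWRR R=YRYR D=OOYY L=OWOW
After move 2 (U): U=RWRW F=YRGG R=BBYR B=OWBB L=GGOW
After move 3 (R): R=YBRB U=RRRG F=YOGY D=OBYO B=WWWB
After move 4 (R): R=RYBB U=RORY F=YBGO D=OWYW B=GWRB
Query 1: R[3] = B
Query 2: B[0] = G
Query 3: U[0] = R

Answer: B G R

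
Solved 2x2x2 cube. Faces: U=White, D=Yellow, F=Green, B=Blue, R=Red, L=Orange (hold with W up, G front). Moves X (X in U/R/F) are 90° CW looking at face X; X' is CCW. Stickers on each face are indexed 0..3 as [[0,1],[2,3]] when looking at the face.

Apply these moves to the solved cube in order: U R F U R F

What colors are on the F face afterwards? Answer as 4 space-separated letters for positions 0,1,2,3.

Answer: Y W O R

Derivation:
After move 1 (U): U=WWWW F=RRGG R=BBRR B=OOBB L=GGOO
After move 2 (R): R=RBRB U=WRWG F=RYGY D=YBYO B=WOWB
After move 3 (F): F=GRYY U=WROG R=WBGB D=RRYO L=GYOB
After move 4 (U): U=OWGR F=WBYY R=WOGB B=GYWB L=GROB
After move 5 (R): R=GWBO U=OBGY F=WRYO D=RWYG B=RYWB
After move 6 (F): F=YWOR U=OBBR R=GWYO D=BGYG L=GROW
Query: F face = YWOR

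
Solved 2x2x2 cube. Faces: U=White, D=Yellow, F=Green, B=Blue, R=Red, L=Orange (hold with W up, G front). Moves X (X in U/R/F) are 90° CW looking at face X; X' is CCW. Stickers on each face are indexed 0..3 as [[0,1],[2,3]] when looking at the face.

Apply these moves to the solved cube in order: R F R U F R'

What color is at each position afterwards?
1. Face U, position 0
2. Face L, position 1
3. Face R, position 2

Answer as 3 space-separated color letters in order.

After move 1 (R): R=RRRR U=WGWG F=GYGY D=YBYB B=WBWB
After move 2 (F): F=GGYY U=WGOO R=WRGR D=RRYB L=OYOB
After move 3 (R): R=GWRR U=WGOY F=GRYB D=RWYW B=OBGB
After move 4 (U): U=OWYG F=GWYB R=OBRR B=OYGB L=GROB
After move 5 (F): F=YGBW U=OWBR R=YBGR D=ROYW L=GROW
After move 6 (R'): R=BRYG U=OGBO F=YWBR D=RGYW B=WYOB
Query 1: U[0] = O
Query 2: L[1] = R
Query 3: R[2] = Y

Answer: O R Y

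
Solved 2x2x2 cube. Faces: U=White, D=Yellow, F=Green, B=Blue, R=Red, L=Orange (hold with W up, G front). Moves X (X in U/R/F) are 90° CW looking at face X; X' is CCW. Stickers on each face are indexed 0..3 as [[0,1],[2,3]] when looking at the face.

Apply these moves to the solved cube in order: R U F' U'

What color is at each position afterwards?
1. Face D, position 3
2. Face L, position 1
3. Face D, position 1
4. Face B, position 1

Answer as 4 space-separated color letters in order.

After move 1 (R): R=RRRR U=WGWG F=GYGY D=YBYB B=WBWB
After move 2 (U): U=WWGG F=RRGY R=WBRR B=OOWB L=GYOO
After move 3 (F'): F=RYRG U=WWWR R=BBYR D=YOYB L=GGOG
After move 4 (U'): U=WRWW F=GGRG R=RYYR B=BBWB L=OOOG
Query 1: D[3] = B
Query 2: L[1] = O
Query 3: D[1] = O
Query 4: B[1] = B

Answer: B O O B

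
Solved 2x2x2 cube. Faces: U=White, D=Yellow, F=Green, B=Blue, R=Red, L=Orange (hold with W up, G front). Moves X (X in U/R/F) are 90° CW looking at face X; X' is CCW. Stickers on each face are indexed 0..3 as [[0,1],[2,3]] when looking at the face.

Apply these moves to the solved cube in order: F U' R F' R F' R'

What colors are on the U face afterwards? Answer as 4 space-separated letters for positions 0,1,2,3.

After move 1 (F): F=GGGG U=WWOO R=WRWR D=RRYY L=OYOY
After move 2 (U'): U=WOWO F=OYGG R=GGWR B=WRBB L=BBOY
After move 3 (R): R=WGRG U=WYWG F=ORGY D=RBYW B=OROB
After move 4 (F'): F=RYOG U=WYWR R=BGRG D=BYYW L=BGOW
After move 5 (R): R=RBGG U=WYWG F=RYOW D=BOYO B=RRYB
After move 6 (F'): F=YWRO U=WYRG R=OBBG D=GWYO L=BGOW
After move 7 (R'): R=BGOB U=WYRR F=YYRG D=GWYO B=ORWB
Query: U face = WYRR

Answer: W Y R R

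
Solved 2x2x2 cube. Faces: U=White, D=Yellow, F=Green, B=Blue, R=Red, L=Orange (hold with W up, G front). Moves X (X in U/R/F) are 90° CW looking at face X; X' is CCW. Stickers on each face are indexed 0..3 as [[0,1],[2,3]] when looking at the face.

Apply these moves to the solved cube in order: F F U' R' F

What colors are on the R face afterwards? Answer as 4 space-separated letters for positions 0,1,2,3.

Answer: W R O O

Derivation:
After move 1 (F): F=GGGG U=WWOO R=WRWR D=RRYY L=OYOY
After move 2 (F): F=GGGG U=WWYY R=OROR D=WWYY L=OROR
After move 3 (U'): U=WYWY F=ORGG R=GGOR B=ORBB L=BBOR
After move 4 (R'): R=GRGO U=WBWO F=OYGY D=WRYG B=YRWB
After move 5 (F): F=GOYY U=WBRB R=WROO D=GGYG L=BWOR
Query: R face = WROO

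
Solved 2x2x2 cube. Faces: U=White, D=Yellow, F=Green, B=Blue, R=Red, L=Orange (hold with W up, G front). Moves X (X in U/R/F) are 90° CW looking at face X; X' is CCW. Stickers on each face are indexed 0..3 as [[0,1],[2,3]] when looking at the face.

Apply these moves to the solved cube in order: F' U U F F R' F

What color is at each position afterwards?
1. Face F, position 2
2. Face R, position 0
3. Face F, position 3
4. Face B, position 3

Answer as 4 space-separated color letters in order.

Answer: O O R B

Derivation:
After move 1 (F'): F=GGGG U=WWRR R=YRYR D=OOYY L=OWOW
After move 2 (U): U=RWRW F=YRGG R=BBYR B=OWBB L=GGOW
After move 3 (U): U=RRWW F=BBGG R=OWYR B=GGBB L=YROW
After move 4 (F): F=GBGB U=RRWR R=WWWR D=YOYY L=YOOO
After move 5 (F): F=GGBB U=RROO R=WWRR D=WWYY L=YYOO
After move 6 (R'): R=WRWR U=RBOG F=GRBO D=WGYB B=YGWB
After move 7 (F): F=BGOR U=RBOY R=ORGR D=WWYB L=YWOG
Query 1: F[2] = O
Query 2: R[0] = O
Query 3: F[3] = R
Query 4: B[3] = B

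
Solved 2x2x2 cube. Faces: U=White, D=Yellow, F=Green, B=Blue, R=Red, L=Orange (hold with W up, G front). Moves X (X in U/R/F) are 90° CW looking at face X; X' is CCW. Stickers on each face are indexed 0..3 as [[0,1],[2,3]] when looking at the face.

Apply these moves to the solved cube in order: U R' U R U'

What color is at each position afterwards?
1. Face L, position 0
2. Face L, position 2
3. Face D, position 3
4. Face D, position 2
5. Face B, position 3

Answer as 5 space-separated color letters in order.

After move 1 (U): U=WWWW F=RRGG R=BBRR B=OOBB L=GGOO
After move 2 (R'): R=BRBR U=WBWO F=RWGW D=YRYG B=YOYB
After move 3 (U): U=WWOB F=BRGW R=YOBR B=GGYB L=RWOO
After move 4 (R): R=BYRO U=WROW F=BRGG D=YYYG B=BGWB
After move 5 (U'): U=RWWO F=RWGG R=BRRO B=BYWB L=BGOO
Query 1: L[0] = B
Query 2: L[2] = O
Query 3: D[3] = G
Query 4: D[2] = Y
Query 5: B[3] = B

Answer: B O G Y B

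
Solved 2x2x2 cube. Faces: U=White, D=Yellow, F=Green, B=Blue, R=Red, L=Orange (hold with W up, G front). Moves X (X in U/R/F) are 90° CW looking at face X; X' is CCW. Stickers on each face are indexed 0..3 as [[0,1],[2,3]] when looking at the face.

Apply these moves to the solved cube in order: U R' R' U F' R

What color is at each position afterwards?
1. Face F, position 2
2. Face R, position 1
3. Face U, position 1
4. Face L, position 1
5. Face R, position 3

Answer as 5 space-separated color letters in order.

After move 1 (U): U=WWWW F=RRGG R=BBRR B=OOBB L=GGOO
After move 2 (R'): R=BRBR U=WBWO F=RWGW D=YRYG B=YOYB
After move 3 (R'): R=RRBB U=WYWY F=RBGO D=YWYW B=GORB
After move 4 (U): U=WWYY F=RRGO R=GOBB B=GGRB L=RBOO
After move 5 (F'): F=RORG U=WWGB R=WOYB D=BOYW L=RYOY
After move 6 (R): R=YWBO U=WOGG F=RORW D=BRYG B=BGWB
Query 1: F[2] = R
Query 2: R[1] = W
Query 3: U[1] = O
Query 4: L[1] = Y
Query 5: R[3] = O

Answer: R W O Y O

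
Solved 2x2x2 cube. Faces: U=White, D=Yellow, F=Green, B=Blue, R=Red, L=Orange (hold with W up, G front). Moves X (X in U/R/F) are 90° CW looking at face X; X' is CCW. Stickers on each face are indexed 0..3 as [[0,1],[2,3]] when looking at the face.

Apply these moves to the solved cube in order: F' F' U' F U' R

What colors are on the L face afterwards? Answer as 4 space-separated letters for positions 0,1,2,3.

After move 1 (F'): F=GGGG U=WWRR R=YRYR D=OOYY L=OWOW
After move 2 (F'): F=GGGG U=WWYY R=OROR D=WWYY L=OROR
After move 3 (U'): U=WYWY F=ORGG R=GGOR B=ORBB L=BBOR
After move 4 (F): F=GOGR U=WYRB R=WGYR D=OGYY L=BWOW
After move 5 (U'): U=YBWR F=BWGR R=GOYR B=WGBB L=OROW
After move 6 (R): R=YGRO U=YWWR F=BGGY D=OBYW B=RGBB
Query: L face = OROW

Answer: O R O W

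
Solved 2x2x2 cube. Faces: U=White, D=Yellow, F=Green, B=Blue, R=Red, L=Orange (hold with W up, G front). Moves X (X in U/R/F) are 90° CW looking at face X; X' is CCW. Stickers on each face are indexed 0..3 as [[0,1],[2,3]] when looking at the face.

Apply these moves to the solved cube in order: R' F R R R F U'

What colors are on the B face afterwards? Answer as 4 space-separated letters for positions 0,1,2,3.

Answer: O R R B

Derivation:
After move 1 (R'): R=RRRR U=WBWB F=GWGW D=YGYG B=YBYB
After move 2 (F): F=GGWW U=WBOO R=WRBR D=RRYG L=OYOG
After move 3 (R): R=BWRR U=WGOW F=GRWG D=RYYY B=OBBB
After move 4 (R): R=RBRW U=WROG F=GYWY D=RBYO B=WBGB
After move 5 (R): R=RRWB U=WYOY F=GBWO D=RGYW B=GBRB
After move 6 (F): F=WGOB U=WYGY R=ORYB D=WRYW L=OROG
After move 7 (U'): U=YYWG F=OROB R=WGYB B=ORRB L=GBOG
Query: B face = ORRB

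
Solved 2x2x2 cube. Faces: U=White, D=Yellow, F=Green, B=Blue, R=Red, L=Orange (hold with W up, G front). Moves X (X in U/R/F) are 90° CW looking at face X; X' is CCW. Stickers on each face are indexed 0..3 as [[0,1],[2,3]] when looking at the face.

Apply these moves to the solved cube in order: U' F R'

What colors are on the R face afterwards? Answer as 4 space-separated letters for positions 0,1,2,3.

Answer: G R W W

Derivation:
After move 1 (U'): U=WWWW F=OOGG R=GGRR B=RRBB L=BBOO
After move 2 (F): F=GOGO U=WWOB R=WGWR D=RGYY L=BYOY
After move 3 (R'): R=GRWW U=WBOR F=GWGB D=ROYO B=YRGB
Query: R face = GRWW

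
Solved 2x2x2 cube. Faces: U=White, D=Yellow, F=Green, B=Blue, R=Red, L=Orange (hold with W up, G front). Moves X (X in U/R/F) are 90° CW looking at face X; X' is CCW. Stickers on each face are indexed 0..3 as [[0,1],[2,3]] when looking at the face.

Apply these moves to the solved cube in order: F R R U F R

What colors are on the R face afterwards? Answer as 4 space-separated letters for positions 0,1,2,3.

Answer: R Y W B

Derivation:
After move 1 (F): F=GGGG U=WWOO R=WRWR D=RRYY L=OYOY
After move 2 (R): R=WWRR U=WGOG F=GRGY D=RBYB B=OBWB
After move 3 (R): R=RWRW U=WROY F=GBGB D=RWYO B=GBGB
After move 4 (U): U=OWYR F=RWGB R=GBRW B=OYGB L=GBOY
After move 5 (F): F=GRBW U=OWYB R=YBRW D=RGYO L=GROW
After move 6 (R): R=RYWB U=ORYW F=GGBO D=RGYO B=BYWB
Query: R face = RYWB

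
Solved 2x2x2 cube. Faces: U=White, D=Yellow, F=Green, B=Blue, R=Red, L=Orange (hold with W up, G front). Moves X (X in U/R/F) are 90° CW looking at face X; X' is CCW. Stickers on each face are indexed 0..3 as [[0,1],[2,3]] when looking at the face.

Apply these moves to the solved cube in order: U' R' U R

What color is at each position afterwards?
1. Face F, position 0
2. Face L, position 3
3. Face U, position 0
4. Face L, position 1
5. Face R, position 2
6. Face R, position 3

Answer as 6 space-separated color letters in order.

After move 1 (U'): U=WWWW F=OOGG R=GGRR B=RRBB L=BBOO
After move 2 (R'): R=GRGR U=WBWR F=OWGW D=YOYG B=YRYB
After move 3 (U): U=WWRB F=GRGW R=YRGR B=BBYB L=OWOO
After move 4 (R): R=GYRR U=WRRW F=GOGG D=YYYB B=BBWB
Query 1: F[0] = G
Query 2: L[3] = O
Query 3: U[0] = W
Query 4: L[1] = W
Query 5: R[2] = R
Query 6: R[3] = R

Answer: G O W W R R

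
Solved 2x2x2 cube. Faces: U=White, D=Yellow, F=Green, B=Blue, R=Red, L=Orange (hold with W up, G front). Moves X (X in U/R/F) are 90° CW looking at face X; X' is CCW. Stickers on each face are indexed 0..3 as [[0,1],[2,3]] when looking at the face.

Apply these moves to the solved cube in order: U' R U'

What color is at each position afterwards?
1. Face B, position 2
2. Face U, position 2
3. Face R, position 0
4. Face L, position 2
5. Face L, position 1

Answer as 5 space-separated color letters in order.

After move 1 (U'): U=WWWW F=OOGG R=GGRR B=RRBB L=BBOO
After move 2 (R): R=RGRG U=WOWG F=OYGY D=YBYR B=WRWB
After move 3 (U'): U=OGWW F=BBGY R=OYRG B=RGWB L=WROO
Query 1: B[2] = W
Query 2: U[2] = W
Query 3: R[0] = O
Query 4: L[2] = O
Query 5: L[1] = R

Answer: W W O O R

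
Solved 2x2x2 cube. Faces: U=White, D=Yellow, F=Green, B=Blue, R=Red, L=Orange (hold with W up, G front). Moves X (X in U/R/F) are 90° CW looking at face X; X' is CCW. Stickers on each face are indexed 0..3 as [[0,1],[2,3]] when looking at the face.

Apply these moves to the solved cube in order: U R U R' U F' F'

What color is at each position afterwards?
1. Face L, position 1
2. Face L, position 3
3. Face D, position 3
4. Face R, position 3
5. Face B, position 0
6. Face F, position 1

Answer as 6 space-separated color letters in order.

Answer: W O Y R R G

Derivation:
After move 1 (U): U=WWWW F=RRGG R=BBRR B=OOBB L=GGOO
After move 2 (R): R=RBRB U=WRWG F=RYGY D=YBYO B=WOWB
After move 3 (U): U=WWGR F=RBGY R=WORB B=GGWB L=RYOO
After move 4 (R'): R=OBWR U=WWGG F=RWGR D=YBYY B=OGBB
After move 5 (U): U=GWGW F=OBGR R=OGWR B=RYBB L=RWOO
After move 6 (F'): F=BROG U=GWOW R=BGYR D=WOYY L=RWOG
After move 7 (F'): F=RGBO U=GWBY R=OGWR D=WGYY L=RWOO
Query 1: L[1] = W
Query 2: L[3] = O
Query 3: D[3] = Y
Query 4: R[3] = R
Query 5: B[0] = R
Query 6: F[1] = G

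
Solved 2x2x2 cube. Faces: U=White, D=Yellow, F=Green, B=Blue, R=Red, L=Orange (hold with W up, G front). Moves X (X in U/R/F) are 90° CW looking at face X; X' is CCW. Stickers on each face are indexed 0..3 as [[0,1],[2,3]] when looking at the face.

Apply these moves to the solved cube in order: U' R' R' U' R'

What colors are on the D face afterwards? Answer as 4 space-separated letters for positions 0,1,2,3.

Answer: Y B Y R

Derivation:
After move 1 (U'): U=WWWW F=OOGG R=GGRR B=RRBB L=BBOO
After move 2 (R'): R=GRGR U=WBWR F=OWGW D=YOYG B=YRYB
After move 3 (R'): R=RRGG U=WYWY F=OBGR D=YWYW B=GROB
After move 4 (U'): U=YYWW F=BBGR R=OBGG B=RROB L=GROO
After move 5 (R'): R=BGOG U=YOWR F=BYGW D=YBYR B=WRWB
Query: D face = YBYR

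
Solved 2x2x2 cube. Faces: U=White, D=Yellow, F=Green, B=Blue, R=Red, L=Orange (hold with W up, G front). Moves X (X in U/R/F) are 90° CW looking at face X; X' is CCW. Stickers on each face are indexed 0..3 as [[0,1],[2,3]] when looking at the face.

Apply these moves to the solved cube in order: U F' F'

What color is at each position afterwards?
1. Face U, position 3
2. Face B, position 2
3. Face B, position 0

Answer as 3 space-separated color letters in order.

After move 1 (U): U=WWWW F=RRGG R=BBRR B=OOBB L=GGOO
After move 2 (F'): F=RGRG U=WWBR R=YBYR D=GOYY L=GWOW
After move 3 (F'): F=GGRR U=WWYY R=OBGR D=WWYY L=GROB
Query 1: U[3] = Y
Query 2: B[2] = B
Query 3: B[0] = O

Answer: Y B O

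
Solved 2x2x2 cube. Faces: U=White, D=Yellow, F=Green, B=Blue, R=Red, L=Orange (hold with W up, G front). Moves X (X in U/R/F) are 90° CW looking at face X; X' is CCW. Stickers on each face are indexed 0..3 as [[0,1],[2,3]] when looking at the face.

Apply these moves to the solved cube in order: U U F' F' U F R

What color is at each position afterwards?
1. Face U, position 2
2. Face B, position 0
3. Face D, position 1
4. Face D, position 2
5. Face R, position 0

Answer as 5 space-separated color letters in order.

Answer: O G B Y W

Derivation:
After move 1 (U): U=WWWW F=RRGG R=BBRR B=OOBB L=GGOO
After move 2 (U): U=WWWW F=BBGG R=OORR B=GGBB L=RROO
After move 3 (F'): F=BGBG U=WWOR R=YOYR D=ROYY L=RWOW
After move 4 (F'): F=GGBB U=WWYY R=OORR D=WWYY L=RROO
After move 5 (U): U=YWYW F=OOBB R=GGRR B=RRBB L=GGOO
After move 6 (F): F=BOBO U=YWOG R=YGWR D=RGYY L=GWOW
After move 7 (R): R=WYRG U=YOOO F=BGBY D=RBYR B=GRWB
Query 1: U[2] = O
Query 2: B[0] = G
Query 3: D[1] = B
Query 4: D[2] = Y
Query 5: R[0] = W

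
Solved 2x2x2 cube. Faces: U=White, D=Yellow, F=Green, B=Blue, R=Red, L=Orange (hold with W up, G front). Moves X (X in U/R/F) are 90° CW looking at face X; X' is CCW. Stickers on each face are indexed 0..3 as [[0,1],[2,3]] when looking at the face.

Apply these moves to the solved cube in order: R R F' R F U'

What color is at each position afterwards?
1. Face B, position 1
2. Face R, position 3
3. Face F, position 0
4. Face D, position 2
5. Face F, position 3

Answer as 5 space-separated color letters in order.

After move 1 (R): R=RRRR U=WGWG F=GYGY D=YBYB B=WBWB
After move 2 (R): R=RRRR U=WYWY F=GBGB D=YWYW B=GBGB
After move 3 (F'): F=BBGG U=WYRR R=WRYR D=OOYW L=OYOW
After move 4 (R): R=YWRR U=WBRG F=BOGW D=OGYG B=RBYB
After move 5 (F): F=GBWO U=WBWY R=RWGR D=RYYG L=OOOG
After move 6 (U'): U=BYWW F=OOWO R=GBGR B=RWYB L=RBOG
Query 1: B[1] = W
Query 2: R[3] = R
Query 3: F[0] = O
Query 4: D[2] = Y
Query 5: F[3] = O

Answer: W R O Y O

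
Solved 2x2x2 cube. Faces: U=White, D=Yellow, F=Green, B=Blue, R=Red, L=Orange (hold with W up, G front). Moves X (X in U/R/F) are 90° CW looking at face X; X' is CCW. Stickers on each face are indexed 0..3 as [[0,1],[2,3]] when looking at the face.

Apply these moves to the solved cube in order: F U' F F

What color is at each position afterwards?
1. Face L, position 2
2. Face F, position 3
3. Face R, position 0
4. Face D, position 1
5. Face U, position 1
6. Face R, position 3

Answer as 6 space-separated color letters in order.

Answer: O O Y W O R

Derivation:
After move 1 (F): F=GGGG U=WWOO R=WRWR D=RRYY L=OYOY
After move 2 (U'): U=WOWO F=OYGG R=GGWR B=WRBB L=BBOY
After move 3 (F): F=GOGY U=WOYB R=WGOR D=WGYY L=BROR
After move 4 (F): F=GGYO U=WORR R=YGBR D=OWYY L=BWOG
Query 1: L[2] = O
Query 2: F[3] = O
Query 3: R[0] = Y
Query 4: D[1] = W
Query 5: U[1] = O
Query 6: R[3] = R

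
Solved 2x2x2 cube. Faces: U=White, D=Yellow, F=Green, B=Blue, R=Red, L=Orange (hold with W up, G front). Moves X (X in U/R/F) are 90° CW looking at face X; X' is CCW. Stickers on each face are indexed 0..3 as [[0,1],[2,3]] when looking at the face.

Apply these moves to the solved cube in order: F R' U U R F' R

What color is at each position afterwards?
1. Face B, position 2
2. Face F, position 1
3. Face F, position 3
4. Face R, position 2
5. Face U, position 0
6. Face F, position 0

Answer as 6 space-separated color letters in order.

Answer: B Y G Y B G

Derivation:
After move 1 (F): F=GGGG U=WWOO R=WRWR D=RRYY L=OYOY
After move 2 (R'): R=RRWW U=WBOB F=GWGO D=RGYG B=YBRB
After move 3 (U): U=OWBB F=RRGO R=YBWW B=OYRB L=GWOY
After move 4 (U): U=BOBW F=YBGO R=OYWW B=GWRB L=RROY
After move 5 (R): R=WOWY U=BBBO F=YGGG D=RRYG B=WWOB
After move 6 (F'): F=GGYG U=BBWW R=RORY D=RYYG L=ROOB
After move 7 (R): R=RRYO U=BGWG F=GYYG D=ROYW B=WWBB
Query 1: B[2] = B
Query 2: F[1] = Y
Query 3: F[3] = G
Query 4: R[2] = Y
Query 5: U[0] = B
Query 6: F[0] = G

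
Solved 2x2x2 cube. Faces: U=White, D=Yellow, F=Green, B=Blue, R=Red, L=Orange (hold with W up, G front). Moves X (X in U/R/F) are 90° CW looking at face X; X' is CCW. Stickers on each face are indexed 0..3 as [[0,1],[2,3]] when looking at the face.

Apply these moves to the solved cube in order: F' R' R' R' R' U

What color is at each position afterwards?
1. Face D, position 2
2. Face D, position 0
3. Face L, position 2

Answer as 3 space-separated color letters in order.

Answer: Y O O

Derivation:
After move 1 (F'): F=GGGG U=WWRR R=YRYR D=OOYY L=OWOW
After move 2 (R'): R=RRYY U=WBRB F=GWGR D=OGYG B=YBOB
After move 3 (R'): R=RYRY U=WORY F=GBGB D=OWYR B=GBGB
After move 4 (R'): R=YYRR U=WGRG F=GOGY D=OBYB B=RBWB
After move 5 (R'): R=YRYR U=WWRR F=GGGG D=OOYY B=BBBB
After move 6 (U): U=RWRW F=YRGG R=BBYR B=OWBB L=GGOW
Query 1: D[2] = Y
Query 2: D[0] = O
Query 3: L[2] = O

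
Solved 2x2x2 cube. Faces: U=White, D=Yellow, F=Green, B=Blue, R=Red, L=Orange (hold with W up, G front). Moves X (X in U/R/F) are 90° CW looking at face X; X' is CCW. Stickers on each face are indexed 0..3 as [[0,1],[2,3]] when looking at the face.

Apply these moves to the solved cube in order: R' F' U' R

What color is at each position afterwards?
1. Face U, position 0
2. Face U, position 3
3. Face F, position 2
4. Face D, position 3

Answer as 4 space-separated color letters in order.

Answer: B G G G

Derivation:
After move 1 (R'): R=RRRR U=WBWB F=GWGW D=YGYG B=YBYB
After move 2 (F'): F=WWGG U=WBRR R=GRYR D=OOYG L=OBOW
After move 3 (U'): U=BRWR F=OBGG R=WWYR B=GRYB L=YBOW
After move 4 (R): R=YWRW U=BBWG F=OOGG D=OYYG B=RRRB
Query 1: U[0] = B
Query 2: U[3] = G
Query 3: F[2] = G
Query 4: D[3] = G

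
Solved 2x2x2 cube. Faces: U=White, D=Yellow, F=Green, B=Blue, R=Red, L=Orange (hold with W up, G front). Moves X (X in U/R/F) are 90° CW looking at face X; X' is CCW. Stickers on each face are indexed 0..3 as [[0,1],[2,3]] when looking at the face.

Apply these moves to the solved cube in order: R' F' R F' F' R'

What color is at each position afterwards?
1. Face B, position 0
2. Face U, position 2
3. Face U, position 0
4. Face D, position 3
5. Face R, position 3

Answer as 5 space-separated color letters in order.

Answer: Y Y W W B

Derivation:
After move 1 (R'): R=RRRR U=WBWB F=GWGW D=YGYG B=YBYB
After move 2 (F'): F=WWGG U=WBRR R=GRYR D=OOYG L=OBOW
After move 3 (R): R=YGRR U=WWRG F=WOGG D=OYYY B=RBBB
After move 4 (F'): F=OGWG U=WWYR R=YGOR D=BWYY L=OGOR
After move 5 (F'): F=GGOW U=WWYO R=WGBR D=GRYY L=OROY
After move 6 (R'): R=GRWB U=WBYR F=GWOO D=GGYW B=YBRB
Query 1: B[0] = Y
Query 2: U[2] = Y
Query 3: U[0] = W
Query 4: D[3] = W
Query 5: R[3] = B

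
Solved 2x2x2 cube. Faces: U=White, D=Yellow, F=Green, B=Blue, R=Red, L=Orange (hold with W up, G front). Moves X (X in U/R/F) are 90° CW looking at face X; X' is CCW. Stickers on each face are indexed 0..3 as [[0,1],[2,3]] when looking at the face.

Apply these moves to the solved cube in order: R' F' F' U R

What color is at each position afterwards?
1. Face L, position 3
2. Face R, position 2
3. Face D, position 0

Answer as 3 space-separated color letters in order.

After move 1 (R'): R=RRRR U=WBWB F=GWGW D=YGYG B=YBYB
After move 2 (F'): F=WWGG U=WBRR R=GRYR D=OOYG L=OBOW
After move 3 (F'): F=WGWG U=WBGY R=OROR D=BWYG L=OROR
After move 4 (U): U=GWYB F=ORWG R=YBOR B=ORYB L=WGOR
After move 5 (R): R=OYRB U=GRYG F=OWWG D=BYYO B=BRWB
Query 1: L[3] = R
Query 2: R[2] = R
Query 3: D[0] = B

Answer: R R B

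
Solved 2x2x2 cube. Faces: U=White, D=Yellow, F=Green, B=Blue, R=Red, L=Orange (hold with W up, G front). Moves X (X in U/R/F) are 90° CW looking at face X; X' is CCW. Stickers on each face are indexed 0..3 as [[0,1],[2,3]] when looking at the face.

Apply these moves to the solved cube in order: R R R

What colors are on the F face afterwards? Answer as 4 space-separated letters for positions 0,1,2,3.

Answer: G W G W

Derivation:
After move 1 (R): R=RRRR U=WGWG F=GYGY D=YBYB B=WBWB
After move 2 (R): R=RRRR U=WYWY F=GBGB D=YWYW B=GBGB
After move 3 (R): R=RRRR U=WBWB F=GWGW D=YGYG B=YBYB
Query: F face = GWGW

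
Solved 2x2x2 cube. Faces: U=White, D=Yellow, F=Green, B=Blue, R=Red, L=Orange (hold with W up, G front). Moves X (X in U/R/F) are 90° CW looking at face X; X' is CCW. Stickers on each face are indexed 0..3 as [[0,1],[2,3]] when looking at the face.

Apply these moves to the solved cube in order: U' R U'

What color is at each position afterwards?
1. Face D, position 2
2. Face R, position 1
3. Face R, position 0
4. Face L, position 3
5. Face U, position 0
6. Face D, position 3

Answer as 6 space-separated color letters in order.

Answer: Y Y O O O R

Derivation:
After move 1 (U'): U=WWWW F=OOGG R=GGRR B=RRBB L=BBOO
After move 2 (R): R=RGRG U=WOWG F=OYGY D=YBYR B=WRWB
After move 3 (U'): U=OGWW F=BBGY R=OYRG B=RGWB L=WROO
Query 1: D[2] = Y
Query 2: R[1] = Y
Query 3: R[0] = O
Query 4: L[3] = O
Query 5: U[0] = O
Query 6: D[3] = R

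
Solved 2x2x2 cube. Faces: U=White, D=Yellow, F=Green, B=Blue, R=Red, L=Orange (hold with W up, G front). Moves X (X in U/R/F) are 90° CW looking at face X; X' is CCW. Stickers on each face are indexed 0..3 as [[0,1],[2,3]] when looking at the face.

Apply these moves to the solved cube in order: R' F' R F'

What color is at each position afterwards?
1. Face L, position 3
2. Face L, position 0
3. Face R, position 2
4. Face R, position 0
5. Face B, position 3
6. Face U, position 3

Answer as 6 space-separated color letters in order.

Answer: R O O Y B R

Derivation:
After move 1 (R'): R=RRRR U=WBWB F=GWGW D=YGYG B=YBYB
After move 2 (F'): F=WWGG U=WBRR R=GRYR D=OOYG L=OBOW
After move 3 (R): R=YGRR U=WWRG F=WOGG D=OYYY B=RBBB
After move 4 (F'): F=OGWG U=WWYR R=YGOR D=BWYY L=OGOR
Query 1: L[3] = R
Query 2: L[0] = O
Query 3: R[2] = O
Query 4: R[0] = Y
Query 5: B[3] = B
Query 6: U[3] = R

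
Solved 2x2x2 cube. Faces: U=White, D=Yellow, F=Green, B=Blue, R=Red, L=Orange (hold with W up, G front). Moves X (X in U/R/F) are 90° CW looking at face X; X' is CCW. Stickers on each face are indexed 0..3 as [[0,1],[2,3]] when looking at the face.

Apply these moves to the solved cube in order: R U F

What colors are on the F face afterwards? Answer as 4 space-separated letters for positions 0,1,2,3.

After move 1 (R): R=RRRR U=WGWG F=GYGY D=YBYB B=WBWB
After move 2 (U): U=WWGG F=RRGY R=WBRR B=OOWB L=GYOO
After move 3 (F): F=GRYR U=WWOY R=GBGR D=RWYB L=GYOB
Query: F face = GRYR

Answer: G R Y R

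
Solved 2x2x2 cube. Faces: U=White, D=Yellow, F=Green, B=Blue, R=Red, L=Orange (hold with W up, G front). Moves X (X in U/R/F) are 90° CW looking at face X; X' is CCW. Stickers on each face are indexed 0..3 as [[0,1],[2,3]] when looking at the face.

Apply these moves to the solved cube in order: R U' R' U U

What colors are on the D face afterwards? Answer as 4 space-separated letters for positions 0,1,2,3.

Answer: Y O Y Y

Derivation:
After move 1 (R): R=RRRR U=WGWG F=GYGY D=YBYB B=WBWB
After move 2 (U'): U=GGWW F=OOGY R=GYRR B=RRWB L=WBOO
After move 3 (R'): R=YRGR U=GWWR F=OGGW D=YOYY B=BRBB
After move 4 (U): U=WGRW F=YRGW R=BRGR B=WBBB L=OGOO
After move 5 (U): U=RWWG F=BRGW R=WBGR B=OGBB L=YROO
Query: D face = YOYY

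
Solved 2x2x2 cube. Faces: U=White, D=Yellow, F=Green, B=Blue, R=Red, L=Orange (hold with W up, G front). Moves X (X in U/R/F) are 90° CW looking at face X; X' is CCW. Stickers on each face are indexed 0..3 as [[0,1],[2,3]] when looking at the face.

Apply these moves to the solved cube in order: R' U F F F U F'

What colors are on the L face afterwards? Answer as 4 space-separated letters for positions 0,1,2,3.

Answer: R W O R

Derivation:
After move 1 (R'): R=RRRR U=WBWB F=GWGW D=YGYG B=YBYB
After move 2 (U): U=WWBB F=RRGW R=YBRR B=OOYB L=GWOO
After move 3 (F): F=GRWR U=WWOW R=BBBR D=RYYG L=GYOG
After move 4 (F): F=WGRR U=WWGY R=OBWR D=BBYG L=GROY
After move 5 (F): F=RWRG U=WWYR R=GBYR D=WOYG L=GBOB
After move 6 (U): U=YWRW F=GBRG R=OOYR B=GBYB L=RWOB
After move 7 (F'): F=BGGR U=YWOY R=OOWR D=WBYG L=RWOR
Query: L face = RWOR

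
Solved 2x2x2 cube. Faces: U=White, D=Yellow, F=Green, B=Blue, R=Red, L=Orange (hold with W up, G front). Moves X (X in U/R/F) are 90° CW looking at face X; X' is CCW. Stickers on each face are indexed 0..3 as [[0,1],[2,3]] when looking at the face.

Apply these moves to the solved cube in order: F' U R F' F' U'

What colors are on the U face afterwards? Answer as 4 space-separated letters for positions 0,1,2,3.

After move 1 (F'): F=GGGG U=WWRR R=YRYR D=OOYY L=OWOW
After move 2 (U): U=RWRW F=YRGG R=BBYR B=OWBB L=GGOW
After move 3 (R): R=YBRB U=RRRG F=YOGY D=OBYO B=WWWB
After move 4 (F'): F=OYYG U=RRYR R=BBOB D=GWYO L=GGOR
After move 5 (F'): F=YGOY U=RRBO R=WBGB D=GRYO L=GROY
After move 6 (U'): U=RORB F=GROY R=YGGB B=WBWB L=WWOY
Query: U face = RORB

Answer: R O R B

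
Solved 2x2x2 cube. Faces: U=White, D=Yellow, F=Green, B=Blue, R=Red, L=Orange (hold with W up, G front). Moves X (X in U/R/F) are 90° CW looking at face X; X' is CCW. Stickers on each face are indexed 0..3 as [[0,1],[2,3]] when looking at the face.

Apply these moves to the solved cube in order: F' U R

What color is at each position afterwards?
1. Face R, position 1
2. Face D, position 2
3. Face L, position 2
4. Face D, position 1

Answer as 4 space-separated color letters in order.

Answer: B Y O B

Derivation:
After move 1 (F'): F=GGGG U=WWRR R=YRYR D=OOYY L=OWOW
After move 2 (U): U=RWRW F=YRGG R=BBYR B=OWBB L=GGOW
After move 3 (R): R=YBRB U=RRRG F=YOGY D=OBYO B=WWWB
Query 1: R[1] = B
Query 2: D[2] = Y
Query 3: L[2] = O
Query 4: D[1] = B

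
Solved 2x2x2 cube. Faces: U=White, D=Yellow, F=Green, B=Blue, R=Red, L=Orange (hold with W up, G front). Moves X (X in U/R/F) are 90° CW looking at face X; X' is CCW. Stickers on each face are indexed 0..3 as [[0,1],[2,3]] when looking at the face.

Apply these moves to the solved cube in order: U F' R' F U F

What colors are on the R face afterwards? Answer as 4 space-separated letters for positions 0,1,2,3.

After move 1 (U): U=WWWW F=RRGG R=BBRR B=OOBB L=GGOO
After move 2 (F'): F=RGRG U=WWBR R=YBYR D=GOYY L=GWOW
After move 3 (R'): R=BRYY U=WBBO F=RWRR D=GGYG B=YOOB
After move 4 (F): F=RRRW U=WBWW R=BROY D=YBYG L=GGOG
After move 5 (U): U=WWWB F=BRRW R=YOOY B=GGOB L=RROG
After move 6 (F): F=RBWR U=WWGR R=WOBY D=OYYG L=RYOB
Query: R face = WOBY

Answer: W O B Y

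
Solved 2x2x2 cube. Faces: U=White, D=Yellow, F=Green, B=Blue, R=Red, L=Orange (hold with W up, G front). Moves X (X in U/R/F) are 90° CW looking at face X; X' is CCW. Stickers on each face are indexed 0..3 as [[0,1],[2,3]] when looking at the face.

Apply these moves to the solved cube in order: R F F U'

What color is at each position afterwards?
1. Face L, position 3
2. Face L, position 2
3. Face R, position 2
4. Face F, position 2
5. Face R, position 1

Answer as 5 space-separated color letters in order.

After move 1 (R): R=RRRR U=WGWG F=GYGY D=YBYB B=WBWB
After move 2 (F): F=GGYY U=WGOO R=WRGR D=RRYB L=OYOB
After move 3 (F): F=YGYG U=WGBY R=OROR D=GWYB L=OROR
After move 4 (U'): U=GYWB F=ORYG R=YGOR B=ORWB L=WBOR
Query 1: L[3] = R
Query 2: L[2] = O
Query 3: R[2] = O
Query 4: F[2] = Y
Query 5: R[1] = G

Answer: R O O Y G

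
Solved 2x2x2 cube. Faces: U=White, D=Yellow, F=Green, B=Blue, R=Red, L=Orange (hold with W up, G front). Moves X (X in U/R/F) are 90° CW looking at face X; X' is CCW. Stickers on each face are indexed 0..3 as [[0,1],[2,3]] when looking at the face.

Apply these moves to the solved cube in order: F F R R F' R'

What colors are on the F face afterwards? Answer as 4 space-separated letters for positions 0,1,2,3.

Answer: B W G R

Derivation:
After move 1 (F): F=GGGG U=WWOO R=WRWR D=RRYY L=OYOY
After move 2 (F): F=GGGG U=WWYY R=OROR D=WWYY L=OROR
After move 3 (R): R=OORR U=WGYG F=GWGY D=WBYB B=YBWB
After move 4 (R): R=RORO U=WWYY F=GBGB D=WWYY B=GBGB
After move 5 (F'): F=BBGG U=WWRR R=WOWO D=RRYY L=OYOY
After move 6 (R'): R=OOWW U=WGRG F=BWGR D=RBYG B=YBRB
Query: F face = BWGR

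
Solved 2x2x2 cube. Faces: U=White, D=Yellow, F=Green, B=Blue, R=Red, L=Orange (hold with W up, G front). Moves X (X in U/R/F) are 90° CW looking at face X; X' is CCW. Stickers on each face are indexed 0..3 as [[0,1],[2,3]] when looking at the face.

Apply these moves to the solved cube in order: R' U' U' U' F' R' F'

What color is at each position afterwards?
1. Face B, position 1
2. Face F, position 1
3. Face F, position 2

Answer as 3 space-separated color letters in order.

After move 1 (R'): R=RRRR U=WBWB F=GWGW D=YGYG B=YBYB
After move 2 (U'): U=BBWW F=OOGW R=GWRR B=RRYB L=YBOO
After move 3 (U'): U=BWBW F=YBGW R=OORR B=GWYB L=RROO
After move 4 (U'): U=WWBB F=RRGW R=YBRR B=OOYB L=GWOO
After move 5 (F'): F=RWRG U=WWYR R=GBYR D=WOYG L=GBOB
After move 6 (R'): R=BRGY U=WYYO F=RWRR D=WWYG B=GOOB
After move 7 (F'): F=WRRR U=WYBG R=WRWY D=BBYG L=GOOY
Query 1: B[1] = O
Query 2: F[1] = R
Query 3: F[2] = R

Answer: O R R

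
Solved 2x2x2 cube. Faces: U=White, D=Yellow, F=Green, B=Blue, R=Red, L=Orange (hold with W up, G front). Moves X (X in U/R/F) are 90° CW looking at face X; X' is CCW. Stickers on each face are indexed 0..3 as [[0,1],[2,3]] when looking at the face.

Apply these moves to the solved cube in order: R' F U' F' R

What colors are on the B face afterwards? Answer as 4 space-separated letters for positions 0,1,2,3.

After move 1 (R'): R=RRRR U=WBWB F=GWGW D=YGYG B=YBYB
After move 2 (F): F=GGWW U=WBOO R=WRBR D=RRYG L=OYOG
After move 3 (U'): U=BOWO F=OYWW R=GGBR B=WRYB L=YBOG
After move 4 (F'): F=YWOW U=BOGB R=RGRR D=BGYG L=YOOW
After move 5 (R): R=RRRG U=BWGW F=YGOG D=BYYW B=BROB
Query: B face = BROB

Answer: B R O B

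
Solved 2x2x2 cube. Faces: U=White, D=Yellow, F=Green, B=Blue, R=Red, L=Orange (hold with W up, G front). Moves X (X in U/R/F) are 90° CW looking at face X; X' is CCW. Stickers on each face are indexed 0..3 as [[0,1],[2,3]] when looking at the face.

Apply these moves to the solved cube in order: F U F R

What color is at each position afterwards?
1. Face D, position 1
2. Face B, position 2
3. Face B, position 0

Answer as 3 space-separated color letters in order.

Answer: B W G

Derivation:
After move 1 (F): F=GGGG U=WWOO R=WRWR D=RRYY L=OYOY
After move 2 (U): U=OWOW F=WRGG R=BBWR B=OYBB L=GGOY
After move 3 (F): F=GWGR U=OWYG R=OBWR D=WBYY L=GROR
After move 4 (R): R=WORB U=OWYR F=GBGY D=WBYO B=GYWB
Query 1: D[1] = B
Query 2: B[2] = W
Query 3: B[0] = G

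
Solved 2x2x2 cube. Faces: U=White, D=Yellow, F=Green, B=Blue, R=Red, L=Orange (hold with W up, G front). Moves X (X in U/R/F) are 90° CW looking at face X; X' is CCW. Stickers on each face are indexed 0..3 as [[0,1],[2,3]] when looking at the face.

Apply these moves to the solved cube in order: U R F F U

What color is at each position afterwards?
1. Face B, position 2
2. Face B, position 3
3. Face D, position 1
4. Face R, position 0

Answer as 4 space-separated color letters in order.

After move 1 (U): U=WWWW F=RRGG R=BBRR B=OOBB L=GGOO
After move 2 (R): R=RBRB U=WRWG F=RYGY D=YBYO B=WOWB
After move 3 (F): F=GRYY U=WROG R=WBGB D=RRYO L=GYOB
After move 4 (F): F=YGYR U=WRBY R=OBGB D=GWYO L=GROR
After move 5 (U): U=BWYR F=OBYR R=WOGB B=GRWB L=YGOR
Query 1: B[2] = W
Query 2: B[3] = B
Query 3: D[1] = W
Query 4: R[0] = W

Answer: W B W W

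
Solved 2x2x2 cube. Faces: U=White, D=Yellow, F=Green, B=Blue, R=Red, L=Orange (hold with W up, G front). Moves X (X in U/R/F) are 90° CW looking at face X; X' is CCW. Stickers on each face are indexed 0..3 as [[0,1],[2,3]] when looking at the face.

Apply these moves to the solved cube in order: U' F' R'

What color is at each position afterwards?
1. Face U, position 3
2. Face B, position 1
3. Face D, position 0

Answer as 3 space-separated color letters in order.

After move 1 (U'): U=WWWW F=OOGG R=GGRR B=RRBB L=BBOO
After move 2 (F'): F=OGOG U=WWGR R=YGYR D=BOYY L=BWOW
After move 3 (R'): R=GRYY U=WBGR F=OWOR D=BGYG B=YROB
Query 1: U[3] = R
Query 2: B[1] = R
Query 3: D[0] = B

Answer: R R B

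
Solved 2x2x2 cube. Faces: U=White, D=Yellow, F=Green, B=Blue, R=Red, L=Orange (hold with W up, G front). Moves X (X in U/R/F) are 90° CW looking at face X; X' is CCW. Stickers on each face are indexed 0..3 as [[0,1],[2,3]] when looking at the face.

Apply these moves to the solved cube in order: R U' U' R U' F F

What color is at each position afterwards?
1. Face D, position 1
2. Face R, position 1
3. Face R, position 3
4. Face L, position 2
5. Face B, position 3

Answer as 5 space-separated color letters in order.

After move 1 (R): R=RRRR U=WGWG F=GYGY D=YBYB B=WBWB
After move 2 (U'): U=GGWW F=OOGY R=GYRR B=RRWB L=WBOO
After move 3 (U'): U=GWGW F=WBGY R=OORR B=GYWB L=RROO
After move 4 (R): R=RORO U=GBGY F=WBGB D=YWYG B=WYWB
After move 5 (U'): U=BYGG F=RRGB R=WBRO B=ROWB L=WYOO
After move 6 (F): F=GRBR U=BYOY R=GBGO D=RWYG L=WYOW
After move 7 (F): F=BGRR U=BYWY R=OBYO D=GGYG L=WROW
Query 1: D[1] = G
Query 2: R[1] = B
Query 3: R[3] = O
Query 4: L[2] = O
Query 5: B[3] = B

Answer: G B O O B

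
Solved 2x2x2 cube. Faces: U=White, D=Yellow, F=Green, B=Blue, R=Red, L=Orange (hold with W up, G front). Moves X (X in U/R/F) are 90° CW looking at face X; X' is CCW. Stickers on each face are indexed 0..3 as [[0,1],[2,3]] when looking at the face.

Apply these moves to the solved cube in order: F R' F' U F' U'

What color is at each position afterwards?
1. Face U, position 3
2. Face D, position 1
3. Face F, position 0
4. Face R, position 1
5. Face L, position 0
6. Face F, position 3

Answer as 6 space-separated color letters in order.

After move 1 (F): F=GGGG U=WWOO R=WRWR D=RRYY L=OYOY
After move 2 (R'): R=RRWW U=WBOB F=GWGO D=RGYG B=YBRB
After move 3 (F'): F=WOGG U=WBRW R=GRRW D=YYYG L=OBOO
After move 4 (U): U=RWWB F=GRGG R=YBRW B=OBRB L=WOOO
After move 5 (F'): F=RGGG U=RWYR R=YBYW D=OOYG L=WBOW
After move 6 (U'): U=WRRY F=WBGG R=RGYW B=YBRB L=OBOW
Query 1: U[3] = Y
Query 2: D[1] = O
Query 3: F[0] = W
Query 4: R[1] = G
Query 5: L[0] = O
Query 6: F[3] = G

Answer: Y O W G O G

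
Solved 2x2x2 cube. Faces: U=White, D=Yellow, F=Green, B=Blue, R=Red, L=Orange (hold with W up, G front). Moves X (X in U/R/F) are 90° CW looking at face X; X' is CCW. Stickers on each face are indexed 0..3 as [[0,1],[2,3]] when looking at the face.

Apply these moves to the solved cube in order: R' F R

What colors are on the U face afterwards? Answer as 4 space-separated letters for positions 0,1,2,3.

After move 1 (R'): R=RRRR U=WBWB F=GWGW D=YGYG B=YBYB
After move 2 (F): F=GGWW U=WBOO R=WRBR D=RRYG L=OYOG
After move 3 (R): R=BWRR U=WGOW F=GRWG D=RYYY B=OBBB
Query: U face = WGOW

Answer: W G O W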